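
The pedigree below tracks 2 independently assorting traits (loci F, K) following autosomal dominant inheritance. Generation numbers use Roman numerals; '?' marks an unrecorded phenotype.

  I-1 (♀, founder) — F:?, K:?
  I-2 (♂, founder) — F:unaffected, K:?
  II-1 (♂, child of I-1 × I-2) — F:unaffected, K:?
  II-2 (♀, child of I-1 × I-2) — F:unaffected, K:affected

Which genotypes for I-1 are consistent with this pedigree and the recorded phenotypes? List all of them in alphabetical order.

I-1 ∈ {Ff KK, Ff Kk, Ff kk, ff KK, ff Kk, ff kk}

F/I-1 ? ·: ff|Ff
F/I-2 un ·: ff
F/II-1 un I-1×I-2: ff
F/II-2 un I-1×I-2: ff
⇒ F over [I-1,I-2,II-1,II-2]: 2 consistent
K/I-1 ? ·: kk|Kk|KK
K/I-2 ? ·: kk|Kk|KK
K/II-1 ? I-1×I-2: kk|Kk|KK
K/II-2 aff I-1×I-2: Kk|KK
⇒ K over [I-1,I-2,II-1,II-2]: 21 consistent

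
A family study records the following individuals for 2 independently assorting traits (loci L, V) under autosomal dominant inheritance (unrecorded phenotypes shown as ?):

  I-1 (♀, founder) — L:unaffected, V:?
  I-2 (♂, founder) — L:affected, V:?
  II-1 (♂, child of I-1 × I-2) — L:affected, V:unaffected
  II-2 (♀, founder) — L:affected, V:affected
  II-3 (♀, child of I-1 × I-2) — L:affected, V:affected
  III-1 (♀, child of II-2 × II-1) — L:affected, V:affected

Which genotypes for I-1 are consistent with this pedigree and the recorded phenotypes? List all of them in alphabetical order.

L/I-1 un ·: ll
L/I-2 aff ·: Ll|LL
L/II-1 aff I-1×I-2: Ll
L/II-2 aff ·: Ll|LL
L/II-3 aff I-1×I-2: Ll
L/III-1 aff II-2×II-1: Ll|LL
⇒ L over [I-1,I-2,II-1,II-2,II-3,III-1]: 8 consistent
V/I-1 ? ·: vv|Vv
V/I-2 ? ·: vv|Vv
V/II-1 un I-1×I-2: vv
V/II-2 aff ·: Vv|VV
V/II-3 aff I-1×I-2: Vv|VV
V/III-1 aff II-2×II-1: Vv
⇒ V over [I-1,I-2,II-1,II-2,II-3,III-1]: 8 consistent

I-1 ∈ {ll Vv, ll vv}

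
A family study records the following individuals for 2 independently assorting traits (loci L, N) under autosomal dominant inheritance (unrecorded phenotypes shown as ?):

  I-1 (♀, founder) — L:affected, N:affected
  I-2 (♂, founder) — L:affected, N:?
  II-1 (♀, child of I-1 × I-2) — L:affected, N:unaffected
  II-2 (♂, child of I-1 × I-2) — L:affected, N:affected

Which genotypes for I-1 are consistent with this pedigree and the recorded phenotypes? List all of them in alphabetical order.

I-1 ∈ {LL Nn, Ll Nn}

L/I-1 aff ·: Ll|LL
L/I-2 aff ·: Ll|LL
L/II-1 aff I-1×I-2: Ll|LL
L/II-2 aff I-1×I-2: Ll|LL
⇒ L over [I-1,I-2,II-1,II-2]: 13 consistent
N/I-1 aff ·: Nn
N/I-2 ? ·: nn|Nn
N/II-1 un I-1×I-2: nn
N/II-2 aff I-1×I-2: Nn|NN
⇒ N over [I-1,I-2,II-1,II-2]: 3 consistent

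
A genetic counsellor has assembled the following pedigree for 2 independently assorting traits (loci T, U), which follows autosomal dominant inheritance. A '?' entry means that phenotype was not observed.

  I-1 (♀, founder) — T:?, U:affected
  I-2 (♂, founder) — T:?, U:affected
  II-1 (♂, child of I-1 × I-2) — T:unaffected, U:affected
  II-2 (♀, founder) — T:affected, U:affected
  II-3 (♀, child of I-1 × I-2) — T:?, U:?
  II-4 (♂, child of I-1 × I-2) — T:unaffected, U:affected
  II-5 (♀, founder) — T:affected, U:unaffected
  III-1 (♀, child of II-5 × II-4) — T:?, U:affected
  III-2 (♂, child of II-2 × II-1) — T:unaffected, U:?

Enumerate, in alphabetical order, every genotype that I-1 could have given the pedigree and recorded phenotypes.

T/I-1 ? ·: tt|Tt
T/I-2 ? ·: tt|Tt
T/II-1 un I-1×I-2: tt
T/II-2 aff ·: Tt
T/II-3 ? I-1×I-2: tt|Tt|TT
T/II-4 un I-1×I-2: tt
T/II-5 aff ·: Tt|TT
T/III-1 ? II-5×II-4: tt|Tt
T/III-2 un II-2×II-1: tt
⇒ T over [I-1,I-2,II-1,II-2,II-3,II-4,II-5,III-1,III-2]: 24 consistent
U/I-1 aff ·: Uu|UU
U/I-2 aff ·: Uu|UU
U/II-1 aff I-1×I-2: Uu|UU
U/II-2 aff ·: Uu|UU
U/II-3 ? I-1×I-2: uu|Uu|UU
U/II-4 aff I-1×I-2: Uu|UU
U/II-5 un ·: uu
U/III-1 aff II-5×II-4: Uu
U/III-2 ? II-2×II-1: uu|Uu|UU
⇒ U over [I-1,I-2,II-1,II-2,II-3,II-4,II-5,III-1,III-2]: 115 consistent

I-1 ∈ {Tt UU, Tt Uu, tt UU, tt Uu}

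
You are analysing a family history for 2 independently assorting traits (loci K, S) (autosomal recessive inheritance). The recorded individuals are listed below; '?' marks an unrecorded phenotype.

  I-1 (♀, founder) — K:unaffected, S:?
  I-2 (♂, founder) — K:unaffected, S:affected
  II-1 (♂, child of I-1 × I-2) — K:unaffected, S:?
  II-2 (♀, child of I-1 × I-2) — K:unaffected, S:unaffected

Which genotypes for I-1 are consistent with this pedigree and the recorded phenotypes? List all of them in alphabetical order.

I-1 ∈ {KK SS, KK Ss, Kk SS, Kk Ss}

K/I-1 un ·: KK|Kk
K/I-2 un ·: KK|Kk
K/II-1 un I-1×I-2: KK|Kk
K/II-2 un I-1×I-2: KK|Kk
⇒ K over [I-1,I-2,II-1,II-2]: 13 consistent
S/I-1 ? ·: SS|Ss
S/I-2 aff ·: ss
S/II-1 ? I-1×I-2: Ss|ss
S/II-2 un I-1×I-2: Ss
⇒ S over [I-1,I-2,II-1,II-2]: 3 consistent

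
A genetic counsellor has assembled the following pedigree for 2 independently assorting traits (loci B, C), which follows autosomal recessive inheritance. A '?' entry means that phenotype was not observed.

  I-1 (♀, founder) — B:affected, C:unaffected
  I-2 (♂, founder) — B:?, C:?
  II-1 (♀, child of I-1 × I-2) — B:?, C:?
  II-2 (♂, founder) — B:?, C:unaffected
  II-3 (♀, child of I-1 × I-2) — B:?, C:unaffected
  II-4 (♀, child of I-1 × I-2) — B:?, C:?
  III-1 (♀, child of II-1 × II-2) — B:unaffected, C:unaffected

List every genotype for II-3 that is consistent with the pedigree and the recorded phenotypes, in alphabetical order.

II-3 ∈ {Bb CC, Bb Cc, bb CC, bb Cc}

B/I-1 aff ·: bb
B/I-2 ? ·: BB|Bb|bb
B/II-1 ? I-1×I-2: Bb|bb
B/II-2 ? ·: BB|Bb|bb
B/II-3 ? I-1×I-2: Bb|bb
B/II-4 ? I-1×I-2: Bb|bb
B/III-1 un II-1×II-2: BB|Bb
⇒ B over [I-1,I-2,II-1,II-2,II-3,II-4,III-1]: 35 consistent
C/I-1 un ·: CC|Cc
C/I-2 ? ·: CC|Cc|cc
C/II-1 ? I-1×I-2: CC|Cc|cc
C/II-2 un ·: CC|Cc
C/II-3 un I-1×I-2: CC|Cc
C/II-4 ? I-1×I-2: CC|Cc|cc
C/III-1 un II-1×II-2: CC|Cc
⇒ C over [I-1,I-2,II-1,II-2,II-3,II-4,III-1]: 129 consistent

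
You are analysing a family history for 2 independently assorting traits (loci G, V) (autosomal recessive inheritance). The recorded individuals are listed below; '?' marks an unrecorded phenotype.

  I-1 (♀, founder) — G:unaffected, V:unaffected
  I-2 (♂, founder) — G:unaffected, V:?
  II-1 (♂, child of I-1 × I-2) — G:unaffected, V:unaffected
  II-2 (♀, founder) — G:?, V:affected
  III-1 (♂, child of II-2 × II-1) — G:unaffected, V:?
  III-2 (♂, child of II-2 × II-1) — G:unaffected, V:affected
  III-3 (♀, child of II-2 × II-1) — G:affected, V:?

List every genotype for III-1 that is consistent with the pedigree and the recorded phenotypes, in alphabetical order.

G/I-1 un ·: GG|Gg
G/I-2 un ·: GG|Gg
G/II-1 un I-1×I-2: Gg
G/II-2 ? ·: Gg|gg
G/III-1 un II-2×II-1: GG|Gg
G/III-2 un II-2×II-1: GG|Gg
G/III-3 aff II-2×II-1: gg
⇒ G over [I-1,I-2,II-1,II-2,III-1,III-2,III-3]: 15 consistent
V/I-1 un ·: VV|Vv
V/I-2 ? ·: VV|Vv|vv
V/II-1 un I-1×I-2: Vv
V/II-2 aff ·: vv
V/III-1 ? II-2×II-1: Vv|vv
V/III-2 aff II-2×II-1: vv
V/III-3 ? II-2×II-1: Vv|vv
⇒ V over [I-1,I-2,II-1,II-2,III-1,III-2,III-3]: 20 consistent

III-1 ∈ {GG Vv, GG vv, Gg Vv, Gg vv}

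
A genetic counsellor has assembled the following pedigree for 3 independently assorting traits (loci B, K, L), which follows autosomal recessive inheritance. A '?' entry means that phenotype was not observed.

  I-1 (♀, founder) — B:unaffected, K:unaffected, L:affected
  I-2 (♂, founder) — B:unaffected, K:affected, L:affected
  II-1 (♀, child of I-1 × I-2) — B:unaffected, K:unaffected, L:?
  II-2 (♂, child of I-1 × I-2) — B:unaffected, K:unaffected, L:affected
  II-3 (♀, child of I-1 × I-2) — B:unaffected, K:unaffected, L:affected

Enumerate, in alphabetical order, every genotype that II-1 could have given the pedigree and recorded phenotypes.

II-1 ∈ {BB Kk ll, Bb Kk ll}

B/I-1 un ·: BB|Bb
B/I-2 un ·: BB|Bb
B/II-1 un I-1×I-2: BB|Bb
B/II-2 un I-1×I-2: BB|Bb
B/II-3 un I-1×I-2: BB|Bb
⇒ B over [I-1,I-2,II-1,II-2,II-3]: 25 consistent
K/I-1 un ·: KK|Kk
K/I-2 aff ·: kk
K/II-1 un I-1×I-2: Kk
K/II-2 un I-1×I-2: Kk
K/II-3 un I-1×I-2: Kk
⇒ K over [I-1,I-2,II-1,II-2,II-3]: 2 consistent
L/I-1 aff ·: ll
L/I-2 aff ·: ll
L/II-1 ? I-1×I-2: ll
L/II-2 aff I-1×I-2: ll
L/II-3 aff I-1×I-2: ll
⇒ L over [I-1,I-2,II-1,II-2,II-3]: 1 consistent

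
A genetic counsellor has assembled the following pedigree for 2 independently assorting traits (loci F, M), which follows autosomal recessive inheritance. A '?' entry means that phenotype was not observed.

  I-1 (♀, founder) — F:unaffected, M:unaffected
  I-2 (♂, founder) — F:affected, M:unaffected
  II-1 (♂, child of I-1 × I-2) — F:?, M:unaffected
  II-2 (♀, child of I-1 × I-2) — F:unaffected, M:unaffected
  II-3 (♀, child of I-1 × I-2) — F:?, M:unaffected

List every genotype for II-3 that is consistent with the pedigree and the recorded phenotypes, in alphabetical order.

II-3 ∈ {Ff MM, Ff Mm, ff MM, ff Mm}

F/I-1 un ·: FF|Ff
F/I-2 aff ·: ff
F/II-1 ? I-1×I-2: Ff|ff
F/II-2 un I-1×I-2: Ff
F/II-3 ? I-1×I-2: Ff|ff
⇒ F over [I-1,I-2,II-1,II-2,II-3]: 5 consistent
M/I-1 un ·: MM|Mm
M/I-2 un ·: MM|Mm
M/II-1 un I-1×I-2: MM|Mm
M/II-2 un I-1×I-2: MM|Mm
M/II-3 un I-1×I-2: MM|Mm
⇒ M over [I-1,I-2,II-1,II-2,II-3]: 25 consistent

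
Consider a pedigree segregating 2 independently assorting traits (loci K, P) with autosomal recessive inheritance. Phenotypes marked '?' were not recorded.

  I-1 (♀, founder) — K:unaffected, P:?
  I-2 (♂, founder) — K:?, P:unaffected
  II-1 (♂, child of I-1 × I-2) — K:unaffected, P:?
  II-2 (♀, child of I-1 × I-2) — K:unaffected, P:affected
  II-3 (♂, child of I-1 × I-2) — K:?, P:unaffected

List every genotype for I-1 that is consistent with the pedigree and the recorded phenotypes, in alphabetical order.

I-1 ∈ {KK Pp, KK pp, Kk Pp, Kk pp}

K/I-1 un ·: KK|Kk
K/I-2 ? ·: KK|Kk|kk
K/II-1 un I-1×I-2: KK|Kk
K/II-2 un I-1×I-2: KK|Kk
K/II-3 ? I-1×I-2: KK|Kk|kk
⇒ K over [I-1,I-2,II-1,II-2,II-3]: 32 consistent
P/I-1 ? ·: Pp|pp
P/I-2 un ·: Pp
P/II-1 ? I-1×I-2: PP|Pp|pp
P/II-2 aff I-1×I-2: pp
P/II-3 un I-1×I-2: PP|Pp
⇒ P over [I-1,I-2,II-1,II-2,II-3]: 8 consistent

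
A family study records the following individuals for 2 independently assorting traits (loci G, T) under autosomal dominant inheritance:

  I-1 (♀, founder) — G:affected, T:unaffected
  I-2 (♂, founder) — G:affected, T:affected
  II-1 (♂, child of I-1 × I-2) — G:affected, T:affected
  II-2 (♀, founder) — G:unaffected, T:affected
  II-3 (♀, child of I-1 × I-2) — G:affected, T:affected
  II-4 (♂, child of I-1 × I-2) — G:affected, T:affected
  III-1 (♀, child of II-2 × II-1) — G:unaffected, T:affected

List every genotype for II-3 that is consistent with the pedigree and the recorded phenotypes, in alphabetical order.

II-3 ∈ {GG Tt, Gg Tt}

G/I-1 aff ·: Gg|GG
G/I-2 aff ·: Gg|GG
G/II-1 aff I-1×I-2: Gg
G/II-2 un ·: gg
G/II-3 aff I-1×I-2: Gg|GG
G/II-4 aff I-1×I-2: Gg|GG
G/III-1 un II-2×II-1: gg
⇒ G over [I-1,I-2,II-1,II-2,II-3,II-4,III-1]: 12 consistent
T/I-1 un ·: tt
T/I-2 aff ·: Tt|TT
T/II-1 aff I-1×I-2: Tt
T/II-2 aff ·: Tt|TT
T/II-3 aff I-1×I-2: Tt
T/II-4 aff I-1×I-2: Tt
T/III-1 aff II-2×II-1: Tt|TT
⇒ T over [I-1,I-2,II-1,II-2,II-3,II-4,III-1]: 8 consistent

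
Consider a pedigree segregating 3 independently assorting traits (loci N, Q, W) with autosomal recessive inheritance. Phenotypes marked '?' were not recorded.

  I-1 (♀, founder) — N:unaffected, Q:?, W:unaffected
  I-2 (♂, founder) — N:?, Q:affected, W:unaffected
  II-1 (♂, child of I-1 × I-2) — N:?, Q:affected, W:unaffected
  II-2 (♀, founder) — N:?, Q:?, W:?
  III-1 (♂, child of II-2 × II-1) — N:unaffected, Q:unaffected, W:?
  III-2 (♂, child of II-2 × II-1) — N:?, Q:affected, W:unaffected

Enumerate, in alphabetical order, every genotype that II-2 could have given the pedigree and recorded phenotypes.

II-2 ∈ {NN Qq WW, NN Qq Ww, NN Qq ww, Nn Qq WW, Nn Qq Ww, Nn Qq ww, nn Qq WW, nn Qq Ww, nn Qq ww}

N/I-1 un ·: NN|Nn
N/I-2 ? ·: NN|Nn|nn
N/II-1 ? I-1×I-2: NN|Nn|nn
N/II-2 ? ·: NN|Nn|nn
N/III-1 un II-2×II-1: NN|Nn
N/III-2 ? II-2×II-1: NN|Nn|nn
⇒ N over [I-1,I-2,II-1,II-2,III-1,III-2]: 90 consistent
Q/I-1 ? ·: Qq|qq
Q/I-2 aff ·: qq
Q/II-1 aff I-1×I-2: qq
Q/II-2 ? ·: Qq
Q/III-1 un II-2×II-1: Qq
Q/III-2 aff II-2×II-1: qq
⇒ Q over [I-1,I-2,II-1,II-2,III-1,III-2]: 2 consistent
W/I-1 un ·: WW|Ww
W/I-2 un ·: WW|Ww
W/II-1 un I-1×I-2: WW|Ww
W/II-2 ? ·: WW|Ww|ww
W/III-1 ? II-2×II-1: WW|Ww|ww
W/III-2 un II-2×II-1: WW|Ww
⇒ W over [I-1,I-2,II-1,II-2,III-1,III-2]: 60 consistent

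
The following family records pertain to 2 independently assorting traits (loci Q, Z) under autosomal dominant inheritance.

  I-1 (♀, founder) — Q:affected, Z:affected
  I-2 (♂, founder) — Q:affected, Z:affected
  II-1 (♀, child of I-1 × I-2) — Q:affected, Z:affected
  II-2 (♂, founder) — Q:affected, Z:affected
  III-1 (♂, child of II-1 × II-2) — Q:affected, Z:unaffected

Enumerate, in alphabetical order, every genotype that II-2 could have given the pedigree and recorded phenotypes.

Q/I-1 aff ·: Qq|QQ
Q/I-2 aff ·: Qq|QQ
Q/II-1 aff I-1×I-2: Qq|QQ
Q/II-2 aff ·: Qq|QQ
Q/III-1 aff II-1×II-2: Qq|QQ
⇒ Q over [I-1,I-2,II-1,II-2,III-1]: 24 consistent
Z/I-1 aff ·: Zz|ZZ
Z/I-2 aff ·: Zz|ZZ
Z/II-1 aff I-1×I-2: Zz
Z/II-2 aff ·: Zz
Z/III-1 un II-1×II-2: zz
⇒ Z over [I-1,I-2,II-1,II-2,III-1]: 3 consistent

II-2 ∈ {QQ Zz, Qq Zz}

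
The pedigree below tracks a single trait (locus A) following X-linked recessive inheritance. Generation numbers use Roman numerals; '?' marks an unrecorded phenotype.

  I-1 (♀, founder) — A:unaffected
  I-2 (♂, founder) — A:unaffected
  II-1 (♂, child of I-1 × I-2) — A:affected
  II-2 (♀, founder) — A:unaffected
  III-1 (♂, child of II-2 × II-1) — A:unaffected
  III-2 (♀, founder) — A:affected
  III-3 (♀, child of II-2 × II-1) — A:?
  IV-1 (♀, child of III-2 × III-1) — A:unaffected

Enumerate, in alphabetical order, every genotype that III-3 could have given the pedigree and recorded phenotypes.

III-3 ∈ {X^AX^a, X^aX^a}

A/I-1 un ·: X^AX^a
A/I-2 un ·: X^AY
A/II-1 aff I-1×I-2: X^aY
A/II-2 un ·: X^AX^A|X^AX^a
A/III-1 un II-2×II-1: X^AY
A/III-2 aff ·: X^aX^a
A/III-3 ? II-2×II-1: X^AX^a|X^aX^a
A/IV-1 un III-2×III-1: X^AX^a
⇒ A over [I-1,I-2,II-1,II-2,III-1,III-2,III-3,IV-1]: 3 consistent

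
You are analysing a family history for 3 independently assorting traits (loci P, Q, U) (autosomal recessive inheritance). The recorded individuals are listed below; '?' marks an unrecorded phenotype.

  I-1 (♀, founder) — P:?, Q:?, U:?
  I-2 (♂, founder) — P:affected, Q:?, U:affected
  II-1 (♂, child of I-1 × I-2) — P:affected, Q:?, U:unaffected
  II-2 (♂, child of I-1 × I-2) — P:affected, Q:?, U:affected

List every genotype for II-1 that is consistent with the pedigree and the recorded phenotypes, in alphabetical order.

II-1 ∈ {pp QQ Uu, pp Qq Uu, pp qq Uu}

P/I-1 ? ·: Pp|pp
P/I-2 aff ·: pp
P/II-1 aff I-1×I-2: pp
P/II-2 aff I-1×I-2: pp
⇒ P over [I-1,I-2,II-1,II-2]: 2 consistent
Q/I-1 ? ·: QQ|Qq|qq
Q/I-2 ? ·: QQ|Qq|qq
Q/II-1 ? I-1×I-2: QQ|Qq|qq
Q/II-2 ? I-1×I-2: QQ|Qq|qq
⇒ Q over [I-1,I-2,II-1,II-2]: 29 consistent
U/I-1 ? ·: Uu
U/I-2 aff ·: uu
U/II-1 un I-1×I-2: Uu
U/II-2 aff I-1×I-2: uu
⇒ U over [I-1,I-2,II-1,II-2]: 1 consistent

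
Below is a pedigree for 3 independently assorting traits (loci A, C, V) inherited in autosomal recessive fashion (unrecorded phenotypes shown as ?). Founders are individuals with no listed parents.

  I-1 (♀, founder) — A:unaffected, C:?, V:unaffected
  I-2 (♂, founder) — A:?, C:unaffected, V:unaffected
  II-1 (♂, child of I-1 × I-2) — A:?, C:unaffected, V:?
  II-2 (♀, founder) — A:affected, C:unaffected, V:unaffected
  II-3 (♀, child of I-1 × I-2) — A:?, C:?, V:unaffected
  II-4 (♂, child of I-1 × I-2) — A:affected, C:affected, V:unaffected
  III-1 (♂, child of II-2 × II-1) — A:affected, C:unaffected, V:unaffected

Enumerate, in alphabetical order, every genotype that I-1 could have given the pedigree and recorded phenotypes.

A/I-1 un ·: Aa
A/I-2 ? ·: Aa|aa
A/II-1 ? I-1×I-2: Aa|aa
A/II-2 aff ·: aa
A/II-3 ? I-1×I-2: AA|Aa|aa
A/II-4 aff I-1×I-2: aa
A/III-1 aff II-2×II-1: aa
⇒ A over [I-1,I-2,II-1,II-2,II-3,II-4,III-1]: 10 consistent
C/I-1 ? ·: Cc|cc
C/I-2 un ·: Cc
C/II-1 un I-1×I-2: CC|Cc
C/II-2 un ·: CC|Cc
C/II-3 ? I-1×I-2: CC|Cc|cc
C/II-4 aff I-1×I-2: cc
C/III-1 un II-2×II-1: CC|Cc
⇒ C over [I-1,I-2,II-1,II-2,II-3,II-4,III-1]: 29 consistent
V/I-1 un ·: VV|Vv
V/I-2 un ·: VV|Vv
V/II-1 ? I-1×I-2: VV|Vv|vv
V/II-2 un ·: VV|Vv
V/II-3 un I-1×I-2: VV|Vv
V/II-4 un I-1×I-2: VV|Vv
V/III-1 un II-2×II-1: VV|Vv
⇒ V over [I-1,I-2,II-1,II-2,II-3,II-4,III-1]: 95 consistent

I-1 ∈ {Aa Cc VV, Aa Cc Vv, Aa cc VV, Aa cc Vv}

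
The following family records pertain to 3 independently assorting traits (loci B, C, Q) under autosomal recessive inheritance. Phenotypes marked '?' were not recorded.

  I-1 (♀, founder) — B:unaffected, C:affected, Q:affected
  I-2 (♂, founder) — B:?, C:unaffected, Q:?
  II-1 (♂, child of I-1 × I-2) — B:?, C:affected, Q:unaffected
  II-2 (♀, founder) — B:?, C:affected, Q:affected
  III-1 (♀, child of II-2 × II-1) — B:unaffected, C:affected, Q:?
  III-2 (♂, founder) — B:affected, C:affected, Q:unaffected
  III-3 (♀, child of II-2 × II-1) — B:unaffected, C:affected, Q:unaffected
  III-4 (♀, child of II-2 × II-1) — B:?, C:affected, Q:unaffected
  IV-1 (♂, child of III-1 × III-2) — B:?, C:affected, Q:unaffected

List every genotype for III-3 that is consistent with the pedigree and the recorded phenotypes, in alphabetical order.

III-3 ∈ {BB cc Qq, Bb cc Qq}

B/I-1 un ·: BB|Bb
B/I-2 ? ·: BB|Bb|bb
B/II-1 ? I-1×I-2: BB|Bb|bb
B/II-2 ? ·: BB|Bb|bb
B/III-1 un II-2×II-1: BB|Bb
B/III-2 aff ·: bb
B/III-3 un II-2×II-1: BB|Bb
B/III-4 ? II-2×II-1: BB|Bb|bb
B/IV-1 ? III-1×III-2: Bb|bb
⇒ B over [I-1,I-2,II-1,II-2,III-1,III-2,III-3,III-4,IV-1]: 242 consistent
C/I-1 aff ·: cc
C/I-2 un ·: Cc
C/II-1 aff I-1×I-2: cc
C/II-2 aff ·: cc
C/III-1 aff II-2×II-1: cc
C/III-2 aff ·: cc
C/III-3 aff II-2×II-1: cc
C/III-4 aff II-2×II-1: cc
C/IV-1 aff III-1×III-2: cc
⇒ C over [I-1,I-2,II-1,II-2,III-1,III-2,III-3,III-4,IV-1]: 1 consistent
Q/I-1 aff ·: qq
Q/I-2 ? ·: QQ|Qq
Q/II-1 un I-1×I-2: Qq
Q/II-2 aff ·: qq
Q/III-1 ? II-2×II-1: Qq|qq
Q/III-2 un ·: QQ|Qq
Q/III-3 un II-2×II-1: Qq
Q/III-4 un II-2×II-1: Qq
Q/IV-1 un III-1×III-2: QQ|Qq
⇒ Q over [I-1,I-2,II-1,II-2,III-1,III-2,III-3,III-4,IV-1]: 12 consistent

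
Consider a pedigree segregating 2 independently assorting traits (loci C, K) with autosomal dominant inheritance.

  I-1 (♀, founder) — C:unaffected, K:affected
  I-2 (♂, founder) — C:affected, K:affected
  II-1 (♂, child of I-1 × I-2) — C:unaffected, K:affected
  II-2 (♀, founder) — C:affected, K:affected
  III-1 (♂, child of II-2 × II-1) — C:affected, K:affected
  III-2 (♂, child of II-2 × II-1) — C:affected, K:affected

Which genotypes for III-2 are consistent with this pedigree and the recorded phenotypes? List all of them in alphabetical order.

C/I-1 un ·: cc
C/I-2 aff ·: Cc
C/II-1 un I-1×I-2: cc
C/II-2 aff ·: Cc|CC
C/III-1 aff II-2×II-1: Cc
C/III-2 aff II-2×II-1: Cc
⇒ C over [I-1,I-2,II-1,II-2,III-1,III-2]: 2 consistent
K/I-1 aff ·: Kk|KK
K/I-2 aff ·: Kk|KK
K/II-1 aff I-1×I-2: Kk|KK
K/II-2 aff ·: Kk|KK
K/III-1 aff II-2×II-1: Kk|KK
K/III-2 aff II-2×II-1: Kk|KK
⇒ K over [I-1,I-2,II-1,II-2,III-1,III-2]: 44 consistent

III-2 ∈ {Cc KK, Cc Kk}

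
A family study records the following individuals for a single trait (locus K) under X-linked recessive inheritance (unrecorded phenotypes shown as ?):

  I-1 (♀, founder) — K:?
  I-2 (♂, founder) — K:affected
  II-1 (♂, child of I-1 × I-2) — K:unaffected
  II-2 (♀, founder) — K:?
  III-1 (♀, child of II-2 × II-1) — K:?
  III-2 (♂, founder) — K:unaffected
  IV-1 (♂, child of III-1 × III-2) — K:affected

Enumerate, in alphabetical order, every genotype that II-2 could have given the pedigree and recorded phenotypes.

II-2 ∈ {X^KX^k, X^kX^k}

K/I-1 ? ·: X^KX^K|X^KX^k
K/I-2 aff ·: X^kY
K/II-1 un I-1×I-2: X^KY
K/II-2 ? ·: X^KX^k|X^kX^k
K/III-1 ? II-2×II-1: X^KX^k
K/III-2 un ·: X^KY
K/IV-1 aff III-1×III-2: X^kY
⇒ K over [I-1,I-2,II-1,II-2,III-1,III-2,IV-1]: 4 consistent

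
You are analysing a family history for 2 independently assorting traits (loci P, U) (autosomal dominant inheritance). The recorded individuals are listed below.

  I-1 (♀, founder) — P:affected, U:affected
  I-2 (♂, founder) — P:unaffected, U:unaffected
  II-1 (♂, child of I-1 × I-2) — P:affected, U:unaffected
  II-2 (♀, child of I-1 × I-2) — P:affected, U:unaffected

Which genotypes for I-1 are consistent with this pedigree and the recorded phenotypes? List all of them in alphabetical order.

P/I-1 aff ·: Pp|PP
P/I-2 un ·: pp
P/II-1 aff I-1×I-2: Pp
P/II-2 aff I-1×I-2: Pp
⇒ P over [I-1,I-2,II-1,II-2]: 2 consistent
U/I-1 aff ·: Uu
U/I-2 un ·: uu
U/II-1 un I-1×I-2: uu
U/II-2 un I-1×I-2: uu
⇒ U over [I-1,I-2,II-1,II-2]: 1 consistent

I-1 ∈ {PP Uu, Pp Uu}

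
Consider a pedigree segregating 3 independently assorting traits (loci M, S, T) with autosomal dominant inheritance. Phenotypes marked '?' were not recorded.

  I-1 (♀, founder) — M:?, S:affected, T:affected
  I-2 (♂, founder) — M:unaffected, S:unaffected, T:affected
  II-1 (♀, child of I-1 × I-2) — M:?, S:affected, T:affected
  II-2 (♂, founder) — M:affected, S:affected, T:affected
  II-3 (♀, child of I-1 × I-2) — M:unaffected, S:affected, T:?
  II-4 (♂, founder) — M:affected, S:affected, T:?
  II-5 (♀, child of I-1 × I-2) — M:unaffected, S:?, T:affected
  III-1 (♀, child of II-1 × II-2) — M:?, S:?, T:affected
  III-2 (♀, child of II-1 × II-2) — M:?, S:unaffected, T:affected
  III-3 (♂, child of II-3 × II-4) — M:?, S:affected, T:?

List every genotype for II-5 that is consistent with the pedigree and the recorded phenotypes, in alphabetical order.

M/I-1 ? ·: mm|Mm
M/I-2 un ·: mm
M/II-1 ? I-1×I-2: mm|Mm
M/II-2 aff ·: Mm|MM
M/II-3 un I-1×I-2: mm
M/II-4 aff ·: Mm|MM
M/II-5 un I-1×I-2: mm
M/III-1 ? II-1×II-2: mm|Mm|MM
M/III-2 ? II-1×II-2: mm|Mm|MM
M/III-3 ? II-3×II-4: mm|Mm
⇒ M over [I-1,I-2,II-1,II-2,II-3,II-4,II-5,III-1,III-2,III-3]: 69 consistent
S/I-1 aff ·: Ss|SS
S/I-2 un ·: ss
S/II-1 aff I-1×I-2: Ss
S/II-2 aff ·: Ss
S/II-3 aff I-1×I-2: Ss
S/II-4 aff ·: Ss|SS
S/II-5 ? I-1×I-2: ss|Ss
S/III-1 ? II-1×II-2: ss|Ss|SS
S/III-2 un II-1×II-2: ss
S/III-3 aff II-3×II-4: Ss|SS
⇒ S over [I-1,I-2,II-1,II-2,II-3,II-4,II-5,III-1,III-2,III-3]: 36 consistent
T/I-1 aff ·: Tt|TT
T/I-2 aff ·: Tt|TT
T/II-1 aff I-1×I-2: Tt|TT
T/II-2 aff ·: Tt|TT
T/II-3 ? I-1×I-2: tt|Tt|TT
T/II-4 ? ·: tt|Tt|TT
T/II-5 aff I-1×I-2: Tt|TT
T/III-1 aff II-1×II-2: Tt|TT
T/III-2 aff II-1×II-2: Tt|TT
T/III-3 ? II-3×II-4: tt|Tt|TT
⇒ T over [I-1,I-2,II-1,II-2,II-3,II-4,II-5,III-1,III-2,III-3]: 982 consistent

II-5 ∈ {mm Ss TT, mm Ss Tt, mm ss TT, mm ss Tt}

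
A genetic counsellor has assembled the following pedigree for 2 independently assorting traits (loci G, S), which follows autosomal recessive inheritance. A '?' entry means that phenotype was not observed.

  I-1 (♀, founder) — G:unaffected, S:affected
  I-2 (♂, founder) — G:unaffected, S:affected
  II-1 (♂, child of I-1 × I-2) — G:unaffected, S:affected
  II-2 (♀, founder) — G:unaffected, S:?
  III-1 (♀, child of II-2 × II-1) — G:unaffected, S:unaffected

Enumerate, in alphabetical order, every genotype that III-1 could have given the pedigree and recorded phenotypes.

G/I-1 un ·: GG|Gg
G/I-2 un ·: GG|Gg
G/II-1 un I-1×I-2: GG|Gg
G/II-2 un ·: GG|Gg
G/III-1 un II-2×II-1: GG|Gg
⇒ G over [I-1,I-2,II-1,II-2,III-1]: 24 consistent
S/I-1 aff ·: ss
S/I-2 aff ·: ss
S/II-1 aff I-1×I-2: ss
S/II-2 ? ·: SS|Ss
S/III-1 un II-2×II-1: Ss
⇒ S over [I-1,I-2,II-1,II-2,III-1]: 2 consistent

III-1 ∈ {GG Ss, Gg Ss}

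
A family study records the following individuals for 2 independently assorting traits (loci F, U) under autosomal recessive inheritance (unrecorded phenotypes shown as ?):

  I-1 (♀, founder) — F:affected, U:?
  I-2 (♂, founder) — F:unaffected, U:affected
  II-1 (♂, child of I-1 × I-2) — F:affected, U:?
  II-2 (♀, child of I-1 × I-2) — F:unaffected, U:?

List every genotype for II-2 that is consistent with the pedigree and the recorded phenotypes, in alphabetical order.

F/I-1 aff ·: ff
F/I-2 un ·: Ff
F/II-1 aff I-1×I-2: ff
F/II-2 un I-1×I-2: Ff
⇒ F over [I-1,I-2,II-1,II-2]: 1 consistent
U/I-1 ? ·: UU|Uu|uu
U/I-2 aff ·: uu
U/II-1 ? I-1×I-2: Uu|uu
U/II-2 ? I-1×I-2: Uu|uu
⇒ U over [I-1,I-2,II-1,II-2]: 6 consistent

II-2 ∈ {Ff Uu, Ff uu}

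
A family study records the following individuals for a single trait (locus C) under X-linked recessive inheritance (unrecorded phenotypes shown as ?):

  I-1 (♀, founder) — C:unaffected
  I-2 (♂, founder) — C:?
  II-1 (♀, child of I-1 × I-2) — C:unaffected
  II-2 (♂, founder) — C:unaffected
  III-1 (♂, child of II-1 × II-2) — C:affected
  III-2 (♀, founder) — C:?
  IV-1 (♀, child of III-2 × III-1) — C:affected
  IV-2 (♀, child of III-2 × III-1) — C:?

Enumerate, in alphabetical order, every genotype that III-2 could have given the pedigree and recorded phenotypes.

III-2 ∈ {X^CX^c, X^cX^c}

C/I-1 un ·: X^CX^C|X^CX^c
C/I-2 ? ·: X^CY|X^cY
C/II-1 un I-1×I-2: X^CX^c
C/II-2 un ·: X^CY
C/III-1 aff II-1×II-2: X^cY
C/III-2 ? ·: X^CX^c|X^cX^c
C/IV-1 aff III-2×III-1: X^cX^c
C/IV-2 ? III-2×III-1: X^CX^c|X^cX^c
⇒ C over [I-1,I-2,II-1,II-2,III-1,III-2,IV-1,IV-2]: 9 consistent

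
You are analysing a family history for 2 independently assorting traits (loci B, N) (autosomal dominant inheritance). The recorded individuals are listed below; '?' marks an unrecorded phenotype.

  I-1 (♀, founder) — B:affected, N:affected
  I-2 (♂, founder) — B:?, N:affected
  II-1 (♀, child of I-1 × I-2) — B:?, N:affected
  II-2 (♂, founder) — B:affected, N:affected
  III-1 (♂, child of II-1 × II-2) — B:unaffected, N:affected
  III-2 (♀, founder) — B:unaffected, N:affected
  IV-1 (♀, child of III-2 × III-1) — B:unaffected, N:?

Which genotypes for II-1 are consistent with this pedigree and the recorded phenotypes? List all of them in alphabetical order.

II-1 ∈ {Bb NN, Bb Nn, bb NN, bb Nn}

B/I-1 aff ·: Bb|BB
B/I-2 ? ·: bb|Bb|BB
B/II-1 ? I-1×I-2: bb|Bb
B/II-2 aff ·: Bb
B/III-1 un II-1×II-2: bb
B/III-2 un ·: bb
B/IV-1 un III-2×III-1: bb
⇒ B over [I-1,I-2,II-1,II-2,III-1,III-2,IV-1]: 7 consistent
N/I-1 aff ·: Nn|NN
N/I-2 aff ·: Nn|NN
N/II-1 aff I-1×I-2: Nn|NN
N/II-2 aff ·: Nn|NN
N/III-1 aff II-1×II-2: Nn|NN
N/III-2 aff ·: Nn|NN
N/IV-1 ? III-2×III-1: nn|Nn|NN
⇒ N over [I-1,I-2,II-1,II-2,III-1,III-2,IV-1]: 92 consistent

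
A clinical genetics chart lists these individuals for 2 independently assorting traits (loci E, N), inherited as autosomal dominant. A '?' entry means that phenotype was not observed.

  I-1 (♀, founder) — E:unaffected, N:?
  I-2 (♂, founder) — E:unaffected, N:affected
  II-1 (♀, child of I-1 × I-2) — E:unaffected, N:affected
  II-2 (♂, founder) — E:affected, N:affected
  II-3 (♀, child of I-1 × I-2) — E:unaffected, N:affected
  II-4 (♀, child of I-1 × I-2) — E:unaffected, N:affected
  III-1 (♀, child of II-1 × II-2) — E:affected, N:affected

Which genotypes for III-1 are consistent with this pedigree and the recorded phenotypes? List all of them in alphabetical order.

E/I-1 un ·: ee
E/I-2 un ·: ee
E/II-1 un I-1×I-2: ee
E/II-2 aff ·: Ee|EE
E/II-3 un I-1×I-2: ee
E/II-4 un I-1×I-2: ee
E/III-1 aff II-1×II-2: Ee
⇒ E over [I-1,I-2,II-1,II-2,II-3,II-4,III-1]: 2 consistent
N/I-1 ? ·: nn|Nn|NN
N/I-2 aff ·: Nn|NN
N/II-1 aff I-1×I-2: Nn|NN
N/II-2 aff ·: Nn|NN
N/II-3 aff I-1×I-2: Nn|NN
N/II-4 aff I-1×I-2: Nn|NN
N/III-1 aff II-1×II-2: Nn|NN
⇒ N over [I-1,I-2,II-1,II-2,II-3,II-4,III-1]: 95 consistent

III-1 ∈ {Ee NN, Ee Nn}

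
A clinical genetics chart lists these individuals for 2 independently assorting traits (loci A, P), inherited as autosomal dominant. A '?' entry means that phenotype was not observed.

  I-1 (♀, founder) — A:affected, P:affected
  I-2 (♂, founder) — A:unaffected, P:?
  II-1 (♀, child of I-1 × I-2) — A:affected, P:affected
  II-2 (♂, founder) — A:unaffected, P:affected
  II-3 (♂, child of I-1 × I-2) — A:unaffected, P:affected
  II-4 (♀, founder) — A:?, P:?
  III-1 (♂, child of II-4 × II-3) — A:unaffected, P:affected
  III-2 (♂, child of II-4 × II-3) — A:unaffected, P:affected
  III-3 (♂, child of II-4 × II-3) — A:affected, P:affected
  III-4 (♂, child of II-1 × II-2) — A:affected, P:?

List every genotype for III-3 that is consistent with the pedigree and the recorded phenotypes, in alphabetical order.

A/I-1 aff ·: Aa
A/I-2 un ·: aa
A/II-1 aff I-1×I-2: Aa
A/II-2 un ·: aa
A/II-3 un I-1×I-2: aa
A/II-4 ? ·: Aa
A/III-1 un II-4×II-3: aa
A/III-2 un II-4×II-3: aa
A/III-3 aff II-4×II-3: Aa
A/III-4 aff II-1×II-2: Aa
⇒ A over [I-1,I-2,II-1,II-2,II-3,II-4,III-1,III-2,III-3,III-4]: 1 consistent
P/I-1 aff ·: Pp|PP
P/I-2 ? ·: pp|Pp|PP
P/II-1 aff I-1×I-2: Pp|PP
P/II-2 aff ·: Pp|PP
P/II-3 aff I-1×I-2: Pp|PP
P/II-4 ? ·: pp|Pp|PP
P/III-1 aff II-4×II-3: Pp|PP
P/III-2 aff II-4×II-3: Pp|PP
P/III-3 aff II-4×II-3: Pp|PP
P/III-4 ? II-1×II-2: pp|Pp|PP
⇒ P over [I-1,I-2,II-1,II-2,II-3,II-4,III-1,III-2,III-3,III-4]: 848 consistent

III-3 ∈ {Aa PP, Aa Pp}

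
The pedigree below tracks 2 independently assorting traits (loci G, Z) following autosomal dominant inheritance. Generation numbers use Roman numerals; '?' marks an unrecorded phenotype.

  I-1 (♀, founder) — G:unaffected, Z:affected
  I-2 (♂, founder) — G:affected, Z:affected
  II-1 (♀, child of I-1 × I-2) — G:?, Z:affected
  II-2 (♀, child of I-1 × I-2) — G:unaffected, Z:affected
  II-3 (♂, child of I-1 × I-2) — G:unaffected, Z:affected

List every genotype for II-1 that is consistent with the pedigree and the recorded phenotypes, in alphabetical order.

II-1 ∈ {Gg ZZ, Gg Zz, gg ZZ, gg Zz}

G/I-1 un ·: gg
G/I-2 aff ·: Gg
G/II-1 ? I-1×I-2: gg|Gg
G/II-2 un I-1×I-2: gg
G/II-3 un I-1×I-2: gg
⇒ G over [I-1,I-2,II-1,II-2,II-3]: 2 consistent
Z/I-1 aff ·: Zz|ZZ
Z/I-2 aff ·: Zz|ZZ
Z/II-1 aff I-1×I-2: Zz|ZZ
Z/II-2 aff I-1×I-2: Zz|ZZ
Z/II-3 aff I-1×I-2: Zz|ZZ
⇒ Z over [I-1,I-2,II-1,II-2,II-3]: 25 consistent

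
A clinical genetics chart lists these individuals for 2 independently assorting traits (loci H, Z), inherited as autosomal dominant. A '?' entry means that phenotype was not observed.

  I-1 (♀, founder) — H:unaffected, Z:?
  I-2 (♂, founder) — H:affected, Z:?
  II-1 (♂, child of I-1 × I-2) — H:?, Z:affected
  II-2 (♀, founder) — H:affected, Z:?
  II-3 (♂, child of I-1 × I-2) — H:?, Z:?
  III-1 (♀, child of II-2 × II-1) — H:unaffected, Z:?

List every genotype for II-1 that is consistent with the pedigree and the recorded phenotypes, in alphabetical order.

II-1 ∈ {Hh ZZ, Hh Zz, hh ZZ, hh Zz}

H/I-1 un ·: hh
H/I-2 aff ·: Hh|HH
H/II-1 ? I-1×I-2: hh|Hh
H/II-2 aff ·: Hh
H/II-3 ? I-1×I-2: hh|Hh
H/III-1 un II-2×II-1: hh
⇒ H over [I-1,I-2,II-1,II-2,II-3,III-1]: 5 consistent
Z/I-1 ? ·: zz|Zz|ZZ
Z/I-2 ? ·: zz|Zz|ZZ
Z/II-1 aff I-1×I-2: Zz|ZZ
Z/II-2 ? ·: zz|Zz|ZZ
Z/II-3 ? I-1×I-2: zz|Zz|ZZ
Z/III-1 ? II-2×II-1: zz|Zz|ZZ
⇒ Z over [I-1,I-2,II-1,II-2,II-3,III-1]: 123 consistent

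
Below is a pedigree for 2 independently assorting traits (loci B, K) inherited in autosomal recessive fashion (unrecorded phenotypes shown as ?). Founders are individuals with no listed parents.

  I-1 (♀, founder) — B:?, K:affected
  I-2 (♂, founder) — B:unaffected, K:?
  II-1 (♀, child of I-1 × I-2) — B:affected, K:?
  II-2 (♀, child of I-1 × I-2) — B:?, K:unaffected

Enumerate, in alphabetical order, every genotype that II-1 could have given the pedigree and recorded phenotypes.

II-1 ∈ {bb Kk, bb kk}

B/I-1 ? ·: Bb|bb
B/I-2 un ·: Bb
B/II-1 aff I-1×I-2: bb
B/II-2 ? I-1×I-2: BB|Bb|bb
⇒ B over [I-1,I-2,II-1,II-2]: 5 consistent
K/I-1 aff ·: kk
K/I-2 ? ·: KK|Kk
K/II-1 ? I-1×I-2: Kk|kk
K/II-2 un I-1×I-2: Kk
⇒ K over [I-1,I-2,II-1,II-2]: 3 consistent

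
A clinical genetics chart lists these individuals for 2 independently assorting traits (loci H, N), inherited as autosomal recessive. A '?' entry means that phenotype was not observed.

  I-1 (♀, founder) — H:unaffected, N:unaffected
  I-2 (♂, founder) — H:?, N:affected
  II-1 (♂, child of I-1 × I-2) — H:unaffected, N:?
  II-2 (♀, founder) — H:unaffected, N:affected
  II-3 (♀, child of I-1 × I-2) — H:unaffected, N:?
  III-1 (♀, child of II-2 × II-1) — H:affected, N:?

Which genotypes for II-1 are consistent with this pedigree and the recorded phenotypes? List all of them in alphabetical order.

H/I-1 un ·: HH|Hh
H/I-2 ? ·: HH|Hh|hh
H/II-1 un I-1×I-2: Hh
H/II-2 un ·: Hh
H/II-3 un I-1×I-2: HH|Hh
H/III-1 aff II-2×II-1: hh
⇒ H over [I-1,I-2,II-1,II-2,II-3,III-1]: 8 consistent
N/I-1 un ·: NN|Nn
N/I-2 aff ·: nn
N/II-1 ? I-1×I-2: Nn|nn
N/II-2 aff ·: nn
N/II-3 ? I-1×I-2: Nn|nn
N/III-1 ? II-2×II-1: Nn|nn
⇒ N over [I-1,I-2,II-1,II-2,II-3,III-1]: 8 consistent

II-1 ∈ {Hh Nn, Hh nn}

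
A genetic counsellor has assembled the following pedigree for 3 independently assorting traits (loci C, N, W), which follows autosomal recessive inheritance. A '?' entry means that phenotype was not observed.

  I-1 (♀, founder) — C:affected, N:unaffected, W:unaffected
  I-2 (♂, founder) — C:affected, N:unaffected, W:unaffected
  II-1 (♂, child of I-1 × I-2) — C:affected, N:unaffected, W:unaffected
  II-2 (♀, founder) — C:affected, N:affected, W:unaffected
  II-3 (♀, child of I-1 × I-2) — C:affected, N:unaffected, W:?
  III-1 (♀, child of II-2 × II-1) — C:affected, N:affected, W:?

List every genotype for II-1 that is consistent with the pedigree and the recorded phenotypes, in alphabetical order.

C/I-1 aff ·: cc
C/I-2 aff ·: cc
C/II-1 aff I-1×I-2: cc
C/II-2 aff ·: cc
C/II-3 aff I-1×I-2: cc
C/III-1 aff II-2×II-1: cc
⇒ C over [I-1,I-2,II-1,II-2,II-3,III-1]: 1 consistent
N/I-1 un ·: NN|Nn
N/I-2 un ·: NN|Nn
N/II-1 un I-1×I-2: Nn
N/II-2 aff ·: nn
N/II-3 un I-1×I-2: NN|Nn
N/III-1 aff II-2×II-1: nn
⇒ N over [I-1,I-2,II-1,II-2,II-3,III-1]: 6 consistent
W/I-1 un ·: WW|Ww
W/I-2 un ·: WW|Ww
W/II-1 un I-1×I-2: WW|Ww
W/II-2 un ·: WW|Ww
W/II-3 ? I-1×I-2: WW|Ww|ww
W/III-1 ? II-2×II-1: WW|Ww|ww
⇒ W over [I-1,I-2,II-1,II-2,II-3,III-1]: 59 consistent

II-1 ∈ {cc Nn WW, cc Nn Ww}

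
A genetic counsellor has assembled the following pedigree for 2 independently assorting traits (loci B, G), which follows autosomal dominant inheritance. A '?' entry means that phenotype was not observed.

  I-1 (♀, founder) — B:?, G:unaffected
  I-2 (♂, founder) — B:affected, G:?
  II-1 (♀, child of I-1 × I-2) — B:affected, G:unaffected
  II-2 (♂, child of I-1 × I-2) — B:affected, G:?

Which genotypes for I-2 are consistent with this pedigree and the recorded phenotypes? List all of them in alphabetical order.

B/I-1 ? ·: bb|Bb|BB
B/I-2 aff ·: Bb|BB
B/II-1 aff I-1×I-2: Bb|BB
B/II-2 aff I-1×I-2: Bb|BB
⇒ B over [I-1,I-2,II-1,II-2]: 15 consistent
G/I-1 un ·: gg
G/I-2 ? ·: gg|Gg
G/II-1 un I-1×I-2: gg
G/II-2 ? I-1×I-2: gg|Gg
⇒ G over [I-1,I-2,II-1,II-2]: 3 consistent

I-2 ∈ {BB Gg, BB gg, Bb Gg, Bb gg}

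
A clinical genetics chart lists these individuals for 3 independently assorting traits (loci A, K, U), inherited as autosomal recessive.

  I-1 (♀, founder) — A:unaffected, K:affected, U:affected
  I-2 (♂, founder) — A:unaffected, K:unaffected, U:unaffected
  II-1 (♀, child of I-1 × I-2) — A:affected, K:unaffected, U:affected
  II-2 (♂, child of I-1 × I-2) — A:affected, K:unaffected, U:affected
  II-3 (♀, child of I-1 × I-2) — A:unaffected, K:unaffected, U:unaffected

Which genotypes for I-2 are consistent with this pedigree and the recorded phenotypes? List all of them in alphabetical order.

I-2 ∈ {Aa KK Uu, Aa Kk Uu}

A/I-1 un ·: Aa
A/I-2 un ·: Aa
A/II-1 aff I-1×I-2: aa
A/II-2 aff I-1×I-2: aa
A/II-3 un I-1×I-2: AA|Aa
⇒ A over [I-1,I-2,II-1,II-2,II-3]: 2 consistent
K/I-1 aff ·: kk
K/I-2 un ·: KK|Kk
K/II-1 un I-1×I-2: Kk
K/II-2 un I-1×I-2: Kk
K/II-3 un I-1×I-2: Kk
⇒ K over [I-1,I-2,II-1,II-2,II-3]: 2 consistent
U/I-1 aff ·: uu
U/I-2 un ·: Uu
U/II-1 aff I-1×I-2: uu
U/II-2 aff I-1×I-2: uu
U/II-3 un I-1×I-2: Uu
⇒ U over [I-1,I-2,II-1,II-2,II-3]: 1 consistent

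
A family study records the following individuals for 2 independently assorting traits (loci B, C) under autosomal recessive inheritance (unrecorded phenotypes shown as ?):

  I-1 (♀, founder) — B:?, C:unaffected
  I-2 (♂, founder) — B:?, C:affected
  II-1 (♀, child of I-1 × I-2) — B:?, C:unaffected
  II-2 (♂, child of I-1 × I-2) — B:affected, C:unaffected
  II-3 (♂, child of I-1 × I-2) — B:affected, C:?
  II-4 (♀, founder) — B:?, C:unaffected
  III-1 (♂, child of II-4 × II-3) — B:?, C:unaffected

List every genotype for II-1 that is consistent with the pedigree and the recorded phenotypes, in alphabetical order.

B/I-1 ? ·: Bb|bb
B/I-2 ? ·: Bb|bb
B/II-1 ? I-1×I-2: BB|Bb|bb
B/II-2 aff I-1×I-2: bb
B/II-3 aff I-1×I-2: bb
B/II-4 ? ·: BB|Bb|bb
B/III-1 ? II-4×II-3: Bb|bb
⇒ B over [I-1,I-2,II-1,II-2,II-3,II-4,III-1]: 32 consistent
C/I-1 un ·: CC|Cc
C/I-2 aff ·: cc
C/II-1 un I-1×I-2: Cc
C/II-2 un I-1×I-2: Cc
C/II-3 ? I-1×I-2: Cc|cc
C/II-4 un ·: CC|Cc
C/III-1 un II-4×II-3: CC|Cc
⇒ C over [I-1,I-2,II-1,II-2,II-3,II-4,III-1]: 10 consistent

II-1 ∈ {BB Cc, Bb Cc, bb Cc}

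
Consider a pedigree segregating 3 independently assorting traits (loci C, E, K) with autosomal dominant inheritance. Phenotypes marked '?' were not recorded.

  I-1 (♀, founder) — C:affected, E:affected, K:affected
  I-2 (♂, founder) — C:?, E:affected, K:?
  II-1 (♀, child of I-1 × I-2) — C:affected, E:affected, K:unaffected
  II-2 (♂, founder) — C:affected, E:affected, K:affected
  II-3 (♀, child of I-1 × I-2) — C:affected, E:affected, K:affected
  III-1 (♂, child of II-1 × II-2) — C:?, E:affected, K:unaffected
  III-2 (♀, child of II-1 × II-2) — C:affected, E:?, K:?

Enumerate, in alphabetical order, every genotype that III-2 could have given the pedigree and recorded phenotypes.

C/I-1 aff ·: Cc|CC
C/I-2 ? ·: cc|Cc|CC
C/II-1 aff I-1×I-2: Cc|CC
C/II-2 aff ·: Cc|CC
C/II-3 aff I-1×I-2: Cc|CC
C/III-1 ? II-1×II-2: cc|Cc|CC
C/III-2 aff II-1×II-2: Cc|CC
⇒ C over [I-1,I-2,II-1,II-2,II-3,III-1,III-2]: 115 consistent
E/I-1 aff ·: Ee|EE
E/I-2 aff ·: Ee|EE
E/II-1 aff I-1×I-2: Ee|EE
E/II-2 aff ·: Ee|EE
E/II-3 aff I-1×I-2: Ee|EE
E/III-1 aff II-1×II-2: Ee|EE
E/III-2 ? II-1×II-2: ee|Ee|EE
⇒ E over [I-1,I-2,II-1,II-2,II-3,III-1,III-2]: 95 consistent
K/I-1 aff ·: Kk
K/I-2 ? ·: kk|Kk
K/II-1 un I-1×I-2: kk
K/II-2 aff ·: Kk
K/II-3 aff I-1×I-2: Kk|KK
K/III-1 un II-1×II-2: kk
K/III-2 ? II-1×II-2: kk|Kk
⇒ K over [I-1,I-2,II-1,II-2,II-3,III-1,III-2]: 6 consistent

III-2 ∈ {CC EE Kk, CC EE kk, CC Ee Kk, CC Ee kk, CC ee Kk, CC ee kk, Cc EE Kk, Cc EE kk, Cc Ee Kk, Cc Ee kk, Cc ee Kk, Cc ee kk}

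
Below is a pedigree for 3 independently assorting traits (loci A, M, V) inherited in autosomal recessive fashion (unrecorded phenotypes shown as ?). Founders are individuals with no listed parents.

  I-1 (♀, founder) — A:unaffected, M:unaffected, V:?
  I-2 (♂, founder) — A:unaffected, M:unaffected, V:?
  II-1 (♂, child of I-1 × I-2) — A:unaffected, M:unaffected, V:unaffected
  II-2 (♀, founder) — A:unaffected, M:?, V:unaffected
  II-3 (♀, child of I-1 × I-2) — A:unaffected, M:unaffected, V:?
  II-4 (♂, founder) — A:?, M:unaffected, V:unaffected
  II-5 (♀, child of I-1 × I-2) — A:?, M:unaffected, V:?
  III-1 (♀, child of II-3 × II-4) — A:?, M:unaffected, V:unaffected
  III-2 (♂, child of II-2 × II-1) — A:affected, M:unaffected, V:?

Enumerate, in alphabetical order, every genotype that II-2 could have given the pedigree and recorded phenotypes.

II-2 ∈ {Aa MM VV, Aa MM Vv, Aa Mm VV, Aa Mm Vv, Aa mm VV, Aa mm Vv}

A/I-1 un ·: AA|Aa
A/I-2 un ·: AA|Aa
A/II-1 un I-1×I-2: Aa
A/II-2 un ·: Aa
A/II-3 un I-1×I-2: AA|Aa
A/II-4 ? ·: AA|Aa|aa
A/II-5 ? I-1×I-2: AA|Aa|aa
A/III-1 ? II-3×II-4: AA|Aa|aa
A/III-2 aff II-2×II-1: aa
⇒ A over [I-1,I-2,II-1,II-2,II-3,II-4,II-5,III-1,III-2]: 77 consistent
M/I-1 un ·: MM|Mm
M/I-2 un ·: MM|Mm
M/II-1 un I-1×I-2: MM|Mm
M/II-2 ? ·: MM|Mm|mm
M/II-3 un I-1×I-2: MM|Mm
M/II-4 un ·: MM|Mm
M/II-5 un I-1×I-2: MM|Mm
M/III-1 un II-3×II-4: MM|Mm
M/III-2 un II-2×II-1: MM|Mm
⇒ M over [I-1,I-2,II-1,II-2,II-3,II-4,II-5,III-1,III-2]: 390 consistent
V/I-1 ? ·: VV|Vv|vv
V/I-2 ? ·: VV|Vv|vv
V/II-1 un I-1×I-2: VV|Vv
V/II-2 un ·: VV|Vv
V/II-3 ? I-1×I-2: VV|Vv|vv
V/II-4 un ·: VV|Vv
V/II-5 ? I-1×I-2: VV|Vv|vv
V/III-1 un II-3×II-4: VV|Vv
V/III-2 ? II-2×II-1: VV|Vv|vv
⇒ V over [I-1,I-2,II-1,II-2,II-3,II-4,II-5,III-1,III-2]: 609 consistent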